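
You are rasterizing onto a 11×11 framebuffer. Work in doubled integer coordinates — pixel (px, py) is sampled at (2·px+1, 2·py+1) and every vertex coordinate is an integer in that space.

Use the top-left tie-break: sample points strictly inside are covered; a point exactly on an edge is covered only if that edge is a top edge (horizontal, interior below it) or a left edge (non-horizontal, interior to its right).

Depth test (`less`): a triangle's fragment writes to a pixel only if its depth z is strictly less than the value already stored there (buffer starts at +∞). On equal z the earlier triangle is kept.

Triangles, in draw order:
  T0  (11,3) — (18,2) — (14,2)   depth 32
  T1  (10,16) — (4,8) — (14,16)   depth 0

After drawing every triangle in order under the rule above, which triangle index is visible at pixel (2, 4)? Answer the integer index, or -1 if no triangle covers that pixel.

T0:
  2·area = 4  (B↔C swapped to make it positive)
  edge (11, 3)→(14, 2): d=(3,-1) top-left  bias=+0
  edge (14, 2)→(18, 2): d=(4,0) top-left  bias=+0
  edge (18, 2)→(11, 3): d=(-7,1) right/bottom  bias=-1
    (8,0)@(17, 1): e=[0,-4,8] → ·  [on edge]
    (5,1)@(11, 3): e=[0,4,0] → ·  [on edge]
    (2,2)@(5, 5): e=[0,12,-8] → ·  [on edge]
  covered (0 px):
    · · · · · · · · · · ·
    · · · · · · · · · · ·
    · · · · · · · · · · ·
    · · · · · · · · · · ·
    · · · · · · · · · · ·
    · · · · · · · · · · ·
    · · · · · · · · · · ·
    · · · · · · · · · · ·
    · · · · · · · · · · ·
    · · · · · · · · · · ·
    · · · · · · · · · · ·
T1:
  2·area = 32
  edge (10, 16)→(4, 8): d=(-6,-8) top-left  bias=+0
  edge (4, 8)→(14, 16): d=(10,8) right/bottom  bias=-1
  edge (14, 16)→(10, 16): d=(-4,0) right/bottom  bias=-1
    (2,4)@(5, 9): e=[2,2,28] → █
    (3,4)@(7, 9): e=[18,-14,28] → ·
    (2,5)@(5, 11): e=[-10,22,20] → ·
    (3,5)@(7, 11): e=[6,6,20] → █
    (4,5)@(9, 11): e=[22,-10,20] → ·
    (3,6)@(7, 13): e=[-6,26,12] → ·
    (4,6)@(9, 13): e=[10,10,12] → █
    (5,6)@(11, 13): e=[26,-6,12] → ·
    (4,7)@(9, 15): e=[-2,30,4] → ·
    (5,7)@(11, 15): e=[14,14,4] → █
    (6,7)@(13, 15): e=[30,-2,4] → ·
    (5,8)@(11, 17): e=[2,34,-4] → ·
  covered (4 px):
    · · · · · · · · · · ·
    · · · · · · · · · · ·
    · · · · · · · · · · ·
    · · · · · · · · · · ·
    · · █ · · · · · · · ·
    · · · █ · · · · · · ·
    · · · · █ · · · · · ·
    · · · · · █ · · · · ·
    · · · · · · · · · · ·
    · · · · · · · · · · ·
    · · · · · · · · · · ·

Z-buffer (winner per pixel, '.' = empty):
  . . . . . . . . . . .
  . . . . . . . . . . .
  . . . . . . . . . . .
  . . . . . . . . . . .
  . . 1 . . . . . . . .
  . . . 1 . . . . . . .
  . . . . 1 . . . . . .
  . . . . . 1 . . . . .
  . . . . . . . . . . .
  . . . . . . . . . . .
  . . . . . . . . . . .

Result: 1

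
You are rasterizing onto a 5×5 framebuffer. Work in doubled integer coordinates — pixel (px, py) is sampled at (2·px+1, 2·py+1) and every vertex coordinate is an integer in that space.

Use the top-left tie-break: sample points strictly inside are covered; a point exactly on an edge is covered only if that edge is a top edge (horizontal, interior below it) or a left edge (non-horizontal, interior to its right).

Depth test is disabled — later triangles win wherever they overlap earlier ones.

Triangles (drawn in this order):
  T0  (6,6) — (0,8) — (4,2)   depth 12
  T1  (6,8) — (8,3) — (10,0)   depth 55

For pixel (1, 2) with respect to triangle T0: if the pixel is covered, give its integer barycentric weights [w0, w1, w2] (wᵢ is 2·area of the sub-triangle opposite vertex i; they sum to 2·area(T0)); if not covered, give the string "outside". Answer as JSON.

T0:
  2·area = 28
  edge (6, 6)→(0, 8): d=(-6,2) right/bottom  bias=-1
  edge (0, 8)→(4, 2): d=(4,-6) top-left  bias=+0
  edge (4, 2)→(6, 6): d=(2,4) right/bottom  bias=-1
    (1,2)@(3, 5): e=[12,6,10] → █
    (2,2)@(5, 5): e=[8,18,2] → █
    (3,2)@(7, 5): e=[4,30,-6] → ·
    (4,2)@(9, 5): e=[0,42,-14] → ·  [on edge]
    (0,3)@(1, 7): e=[4,2,22] → █
    (1,3)@(3, 7): e=[0,14,14] → ·  [on edge]
    (2,3)@(5, 7): e=[-4,26,6] → ·
    (0,4)@(1, 9): e=[-8,10,26] → ·
  covered (3 px):
    · · · · ·
    · · · · ·
    · █ █ · ·
    █ · · · ·
    · · · · ·
T1:
  2·area = 4
  edge (6, 8)→(8, 3): d=(2,-5) top-left  bias=+0
  edge (8, 3)→(10, 0): d=(2,-3) top-left  bias=+0
  edge (10, 0)→(6, 8): d=(-4,8) right/bottom  bias=-1
  covered (0 px):
    · · · · ·
    · · · · ·
    · · · · ·
    · · · · ·
    · · · · ·

Result: [6,10,12]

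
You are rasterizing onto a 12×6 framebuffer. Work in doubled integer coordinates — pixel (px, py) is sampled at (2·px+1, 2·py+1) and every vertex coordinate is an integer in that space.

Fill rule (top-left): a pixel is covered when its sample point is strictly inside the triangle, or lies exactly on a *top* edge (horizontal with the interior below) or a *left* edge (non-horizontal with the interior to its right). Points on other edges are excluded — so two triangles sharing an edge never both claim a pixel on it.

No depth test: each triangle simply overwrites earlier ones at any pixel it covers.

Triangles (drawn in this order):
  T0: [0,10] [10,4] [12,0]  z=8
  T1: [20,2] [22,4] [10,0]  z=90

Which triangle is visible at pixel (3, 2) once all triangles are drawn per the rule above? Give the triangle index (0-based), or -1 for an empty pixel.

T0:
  2·area = 28  (B↔C swapped to make it positive)
  edge (0, 10)→(12, 0): d=(12,-10) top-left  bias=+0
  edge (12, 0)→(10, 4): d=(-2,4) right/bottom  bias=-1
  edge (10, 4)→(0, 10): d=(-10,6) right/bottom  bias=-1
    (5,0)@(11, 1): e=[2,2,24] → #
    (6,0)@(13, 1): e=[22,-6,12] → ·
    (7,0)@(15, 1): e=[42,-14,0] → ·  [on edge]
    (4,1)@(9, 3): e=[6,6,16] → #
    (5,1)@(11, 3): e=[26,-2,4] → ·
    (3,2)@(7, 5): e=[10,10,8] → #
    (4,2)@(9, 5): e=[30,2,-4] → ·
    (2,3)@(5, 7): e=[14,14,0] → ·  [on edge]
    (3,3)@(7, 7): e=[34,6,-12] → ·
  covered (3 px):
    · · · · · # · · · · · ·
    · · · · # · · · · · · ·
    · · · # · · · · · · · ·
    · · · · · · · · · · · ·
    · · · · · · · · · · · ·
    · · · · · · · · · · · ·
T1:
  2·area = 16
  edge (20, 2)→(22, 4): d=(2,2) right/bottom  bias=-1
  edge (22, 4)→(10, 0): d=(-12,-4) top-left  bias=+0
  edge (10, 0)→(20, 2): d=(10,2) right/bottom  bias=-1
    (6,0)@(13, 1): e=[12,0,4] → #  [on edge]
    (7,0)@(15, 1): e=[8,8,0] → ·  [on edge]
    (9,0)@(19, 1): e=[0,24,-8] → ·  [on edge]
    (6,1)@(13, 3): e=[16,-24,24] → ·
    (9,1)@(19, 3): e=[4,0,12] → #  [on edge]
    (10,1)@(21, 3): e=[0,8,8] → ·  [on edge]
    (9,2)@(19, 5): e=[8,-24,32] → ·
    (11,2)@(23, 5): e=[0,-8,24] → ·  [on edge]
  covered (2 px):
    · · · · · · # · · · · ·
    · · · · · · · · · # · ·
    · · · · · · · · · · · ·
    · · · · · · · · · · · ·
    · · · · · · · · · · · ·
    · · · · · · · · · · · ·

Z-buffer (winner per pixel, '.' = empty):
  . . . . . 0 1 . . . . .
  . . . . 0 . . . . 1 . .
  . . . 0 . . . . . . . .
  . . . . . . . . . . . .
  . . . . . . . . . . . .
  . . . . . . . . . . . .

Result: 0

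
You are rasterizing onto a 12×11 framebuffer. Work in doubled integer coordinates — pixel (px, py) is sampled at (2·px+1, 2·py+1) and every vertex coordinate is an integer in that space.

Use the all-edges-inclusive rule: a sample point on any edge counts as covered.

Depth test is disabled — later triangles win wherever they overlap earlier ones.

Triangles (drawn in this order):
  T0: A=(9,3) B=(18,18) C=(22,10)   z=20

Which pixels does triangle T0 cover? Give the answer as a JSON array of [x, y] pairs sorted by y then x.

T0:
  2·area = 132  (B↔C swapped to make it positive)
  edge (9, 3)→(22, 10): d=(13,7) inclusive
  edge (22, 10)→(18, 18): d=(-4,8) inclusive
  edge (18, 18)→(9, 3): d=(-9,-15) inclusive
    (4,1)@(9, 3): e=[0,132,0] → X  [on edge]
    (5,1)@(11, 3): e=[-14,116,30] → .
    (4,2)@(9, 5): e=[26,124,-18] → .
    (5,2)@(11, 5): e=[12,108,12] → X
    (6,2)@(13, 5): e=[-2,92,42] → .
    (5,3)@(11, 7): e=[38,100,-6] → .
    (6,3)@(13, 7): e=[24,84,24] → X
    (7,3)@(15, 7): e=[10,68,54] → X
    (8,3)@(17, 7): e=[-4,52,84] → .
    (6,4)@(13, 9): e=[50,76,6] → X
    (8,4)@(17, 9): e=[22,44,66] → X
    (9,4)@(19, 9): e=[8,28,96] → X
    (7,6)@(15, 13): e=[88,44,0] → X  [on edge]
  covered (17 px):
    . . . . . . . . . . . .
    . . . . X . . . . . . .
    . . . . . X . . . . . .
    . . . . . . X X . . . .
    . . . . . . X X X X . .
    . . . . . . . X X X X .
    . . . . . . . X X X . .
    . . . . . . . . X X . .
    . . . . . . . . . . . .
    . . . . . . . . . . . .
    . . . . . . . . . . . .

Result: [[4,1],[5,2],[6,3],[7,3],[6,4],[7,4],[8,4],[9,4],[7,5],[8,5],[9,5],[10,5],[7,6],[8,6],[9,6],[8,7],[9,7]]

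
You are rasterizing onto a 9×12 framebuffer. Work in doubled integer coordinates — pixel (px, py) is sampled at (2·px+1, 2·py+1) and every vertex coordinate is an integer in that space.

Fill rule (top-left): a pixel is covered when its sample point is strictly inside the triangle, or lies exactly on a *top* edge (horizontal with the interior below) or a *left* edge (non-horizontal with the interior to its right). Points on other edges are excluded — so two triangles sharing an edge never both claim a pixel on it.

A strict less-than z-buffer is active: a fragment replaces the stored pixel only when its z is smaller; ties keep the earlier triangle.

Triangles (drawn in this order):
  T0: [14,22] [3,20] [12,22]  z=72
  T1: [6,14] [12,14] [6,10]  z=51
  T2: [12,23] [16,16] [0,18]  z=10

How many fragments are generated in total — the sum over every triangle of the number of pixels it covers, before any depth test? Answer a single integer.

T0:
  2·area = 4  (B↔C swapped to make it positive)
  edge (14, 22)→(12, 22): d=(-2,0) right/bottom  bias=-1
  edge (12, 22)→(3, 20): d=(-9,-2) top-left  bias=+0
  edge (3, 20)→(14, 22): d=(11,2) right/bottom  bias=-1
  covered (0 px):
    · · · · · · · · ·
    · · · · · · · · ·
    · · · · · · · · ·
    · · · · · · · · ·
    · · · · · · · · ·
    · · · · · · · · ·
    · · · · · · · · ·
    · · · · · · · · ·
    · · · · · · · · ·
    · · · · · · · · ·
    · · · · · · · · ·
    · · · · · · · · ·
T1:
  2·area = 24  (B↔C swapped to make it positive)
  edge (6, 14)→(6, 10): d=(0,-4) top-left  bias=+0
  edge (6, 10)→(12, 14): d=(6,4) right/bottom  bias=-1
  edge (12, 14)→(6, 14): d=(-6,0) right/bottom  bias=-1
    (3,5)@(7, 11): e=[4,2,18] → #
    (4,5)@(9, 11): e=[12,-6,18] → ·
    (3,6)@(7, 13): e=[4,14,6] → #
    (4,6)@(9, 13): e=[12,6,6] → #
    (5,6)@(11, 13): e=[20,-2,6] → ·
    (3,7)@(7, 15): e=[4,26,-6] → ·
    (4,7)@(9, 15): e=[12,18,-6] → ·
  covered (3 px):
    · · · · · · · · ·
    · · · · · · · · ·
    · · · · · · · · ·
    · · · · · · · · ·
    · · · · · · · · ·
    · · · # · · · · ·
    · · · # # · · · ·
    · · · · · · · · ·
    · · · · · · · · ·
    · · · · · · · · ·
    · · · · · · · · ·
    · · · · · · · · ·
T2:
  2·area = 104  (B↔C swapped to make it positive)
  edge (12, 23)→(0, 18): d=(-12,-5) top-left  bias=+0
  edge (0, 18)→(16, 16): d=(16,-2) top-left  bias=+0
  edge (16, 16)→(12, 23): d=(-4,7) right/bottom  bias=-1
    (4,8)@(9, 17): e=[57,2,45] → #
    (5,8)@(11, 17): e=[67,6,31] → #
    (6,8)@(13, 17): e=[77,10,17] → #
    (7,8)@(15, 17): e=[87,14,3] → #
    (8,8)@(17, 17): e=[97,18,-11] → ·
    (1,9)@(3, 19): e=[3,22,79] → #
    (2,9)@(5, 19): e=[13,26,65] → #
    (3,9)@(7, 19): e=[23,30,51] → #
    (7,9)@(15, 19): e=[63,46,-5] → ·
    (1,10)@(3, 21): e=[-21,54,71] → ·
    (2,10)@(5, 21): e=[-11,58,57] → ·
    (3,10)@(7, 21): e=[-1,62,43] → ·
  covered (13 px):
    · · · · · · · · ·
    · · · · · · · · ·
    · · · · · · · · ·
    · · · · · · · · ·
    · · · · · · · · ·
    · · · · · · · · ·
    · · · · · · · · ·
    · · · · · · · · ·
    · · · · # # # # ·
    · # # # # # # · ·
    · · · · # # # · ·
    · · · · · · · · ·

Result: 16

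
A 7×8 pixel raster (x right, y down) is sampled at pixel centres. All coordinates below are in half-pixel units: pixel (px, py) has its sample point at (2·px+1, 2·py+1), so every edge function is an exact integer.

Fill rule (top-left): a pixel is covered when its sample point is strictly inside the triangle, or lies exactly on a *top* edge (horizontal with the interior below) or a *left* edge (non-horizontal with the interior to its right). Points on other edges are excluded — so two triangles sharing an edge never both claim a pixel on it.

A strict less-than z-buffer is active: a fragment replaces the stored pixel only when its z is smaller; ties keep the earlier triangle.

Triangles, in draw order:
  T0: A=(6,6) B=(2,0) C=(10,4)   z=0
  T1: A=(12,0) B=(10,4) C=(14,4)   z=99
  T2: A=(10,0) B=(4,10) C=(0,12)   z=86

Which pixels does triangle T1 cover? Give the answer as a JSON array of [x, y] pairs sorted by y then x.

T0:
  2·area = 32
  edge (6, 6)→(2, 0): d=(-4,-6) top-left  bias=+0
  edge (2, 0)→(10, 4): d=(8,4) right/bottom  bias=-1
  edge (10, 4)→(6, 6): d=(-4,2) right/bottom  bias=-1
    (1,0)@(3, 1): e=[2,4,26] → #
    (2,0)@(5, 1): e=[14,-4,22] → ·
    (1,1)@(3, 3): e=[-6,20,18] → ·
    (2,1)@(5, 3): e=[6,12,14] → #
    (3,1)@(7, 3): e=[18,4,10] → #
    (4,1)@(9, 3): e=[30,-4,6] → ·
    (2,2)@(5, 5): e=[-2,28,6] → ·
    (3,2)@(7, 5): e=[10,20,2] → #
    (4,2)@(9, 5): e=[22,12,-2] → ·
    (3,3)@(7, 7): e=[2,36,-6] → ·
  covered (4 px):
    · # · · · · ·
    · · # # · · ·
    · · · # · · ·
    · · · · · · ·
    · · · · · · ·
    · · · · · · ·
    · · · · · · ·
    · · · · · · ·
T1:
  2·area = 16  (B↔C swapped to make it positive)
  edge (12, 0)→(14, 4): d=(2,4) right/bottom  bias=-1
  edge (14, 4)→(10, 4): d=(-4,0) right/bottom  bias=-1
  edge (10, 4)→(12, 0): d=(2,-4) top-left  bias=+0
    (5,1)@(11, 3): e=[10,4,2] → #
    (6,1)@(13, 3): e=[2,4,10] → #
    (5,2)@(11, 5): e=[14,-4,6] → ·
    (6,2)@(13, 5): e=[6,-4,14] → ·
  covered (2 px):
    · · · · · · ·
    · · · · · # #
    · · · · · · ·
    · · · · · · ·
    · · · · · · ·
    · · · · · · ·
    · · · · · · ·
    · · · · · · ·
T2:
  2·area = 28
  edge (10, 0)→(4, 10): d=(-6,10) right/bottom  bias=-1
  edge (4, 10)→(0, 12): d=(-4,2) right/bottom  bias=-1
  edge (0, 12)→(10, 0): d=(10,-12) top-left  bias=+0
    (3,2)@(7, 5): e=[0,14,14] → ·  [on edge]
    (2,3)@(5, 7): e=[8,10,10] → #
    (3,3)@(7, 7): e=[-12,6,34] → ·
    (1,4)@(3, 9): e=[16,6,6] → #
    (2,4)@(5, 9): e=[-4,2,30] → ·
    (0,5)@(1, 11): e=[24,2,2] → #
    (1,5)@(3, 11): e=[4,-2,26] → ·
    (0,6)@(1, 13): e=[12,-6,22] → ·
    (0,7)@(1, 15): e=[0,-14,42] → ·  [on edge]
  covered (3 px):
    · · · · · · ·
    · · · · · · ·
    · · · · · · ·
    · · # · · · ·
    · # · · · · ·
    # · · · · · ·
    · · · · · · ·
    · · · · · · ·

Answer: [[5,1],[6,1]]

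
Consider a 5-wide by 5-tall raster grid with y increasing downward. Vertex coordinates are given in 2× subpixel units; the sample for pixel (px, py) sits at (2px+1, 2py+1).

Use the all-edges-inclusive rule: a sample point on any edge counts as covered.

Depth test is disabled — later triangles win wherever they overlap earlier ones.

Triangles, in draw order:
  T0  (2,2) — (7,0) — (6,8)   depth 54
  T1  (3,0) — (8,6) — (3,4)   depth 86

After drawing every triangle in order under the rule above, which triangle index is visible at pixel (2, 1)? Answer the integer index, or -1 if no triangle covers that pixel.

T0:
  2·area = 38
  edge (2, 2)→(7, 0): d=(5,-2) inclusive
  edge (7, 0)→(6, 8): d=(-1,8) inclusive
  edge (6, 8)→(2, 2): d=(-4,-6) inclusive
    (2,0)@(5, 1): e=[1,15,22] → X
    (3,0)@(7, 1): e=[5,-1,34] → .
    (1,1)@(3, 3): e=[7,29,2] → X
    (3,1)@(7, 3): e=[15,-3,26] → .
    (1,2)@(3, 5): e=[17,27,-6] → .
    (2,2)@(5, 5): e=[21,11,6] → X
    (3,2)@(7, 5): e=[25,-5,18] → .
    (2,3)@(5, 7): e=[31,9,-2] → .
  covered (4 px):
    . . X . .
    . X X . .
    . . X . .
    . . . . .
    . . . . .
T1:
  2·area = 20
  edge (3, 0)→(8, 6): d=(5,6) inclusive
  edge (8, 6)→(3, 4): d=(-5,-2) inclusive
  edge (3, 4)→(3, 0): d=(0,-4) inclusive
    (1,0)@(3, 1): e=[5,15,0] → X  [on edge]
    (2,0)@(5, 1): e=[-7,19,8] → .
    (1,1)@(3, 3): e=[15,5,0] → X  [on edge]
    (2,1)@(5, 3): e=[3,9,8] → X
    (3,1)@(7, 3): e=[-9,13,16] → .
    (1,2)@(3, 5): e=[25,-5,0] → .  [on edge]
    (2,2)@(5, 5): e=[13,-1,8] → .
    (3,2)@(7, 5): e=[1,3,16] → X
    (4,2)@(9, 5): e=[-11,7,24] → .
    (1,3)@(3, 7): e=[35,-15,0] → .  [on edge]
    (3,3)@(7, 7): e=[11,-7,16] → .
    (1,4)@(3, 9): e=[45,-25,0] → .  [on edge]
  covered (4 px):
    . X . . .
    . X X . .
    . . . X .
    . . . . .
    . . . . .

Z-buffer (winner per pixel, '.' = empty):
  . 1 0 . .
  . 1 1 . .
  . . 0 1 .
  . . . . .
  . . . . .

Final: 1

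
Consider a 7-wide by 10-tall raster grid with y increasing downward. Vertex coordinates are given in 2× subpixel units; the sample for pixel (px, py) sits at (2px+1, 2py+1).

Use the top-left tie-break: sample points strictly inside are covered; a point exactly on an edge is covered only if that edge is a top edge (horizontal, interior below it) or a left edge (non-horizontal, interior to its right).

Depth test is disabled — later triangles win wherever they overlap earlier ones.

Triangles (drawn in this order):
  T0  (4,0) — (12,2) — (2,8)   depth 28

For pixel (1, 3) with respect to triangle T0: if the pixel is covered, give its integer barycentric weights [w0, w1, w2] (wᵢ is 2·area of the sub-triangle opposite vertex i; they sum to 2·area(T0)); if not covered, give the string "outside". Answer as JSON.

T0:
  2·area = 68
  edge (4, 0)→(12, 2): d=(8,2) right/bottom  bias=-1
  edge (12, 2)→(2, 8): d=(-10,6) right/bottom  bias=-1
  edge (2, 8)→(4, 0): d=(2,-8) top-left  bias=+0
    (2,0)@(5, 1): e=[6,52,10] → █
    (3,0)@(7, 1): e=[2,40,26] → █
    (4,0)@(9, 1): e=[-2,28,42] → ·
    (2,1)@(5, 3): e=[22,32,14] → █
    (4,1)@(9, 3): e=[14,8,46] → █
    (5,1)@(11, 3): e=[10,-4,62] → ·
    (1,2)@(3, 5): e=[42,24,2] → █
    (3,2)@(7, 5): e=[34,0,34] → ·  [on edge]
    (4,2)@(9, 5): e=[30,-12,50] → ·
    (1,3)@(3, 7): e=[58,4,6] → █
    (2,3)@(5, 7): e=[54,-8,22] → ·
    (1,4)@(3, 9): e=[74,-16,10] → ·
  covered (8 px):
    · · █ █ · · ·
    · · █ █ █ · ·
    · █ █ · · · ·
    · █ · · · · ·
    · · · · · · ·
    · · · · · · ·
    · · · · · · ·
    · · · · · · ·
    · · · · · · ·
    · · · · · · ·

Answer: [4,6,58]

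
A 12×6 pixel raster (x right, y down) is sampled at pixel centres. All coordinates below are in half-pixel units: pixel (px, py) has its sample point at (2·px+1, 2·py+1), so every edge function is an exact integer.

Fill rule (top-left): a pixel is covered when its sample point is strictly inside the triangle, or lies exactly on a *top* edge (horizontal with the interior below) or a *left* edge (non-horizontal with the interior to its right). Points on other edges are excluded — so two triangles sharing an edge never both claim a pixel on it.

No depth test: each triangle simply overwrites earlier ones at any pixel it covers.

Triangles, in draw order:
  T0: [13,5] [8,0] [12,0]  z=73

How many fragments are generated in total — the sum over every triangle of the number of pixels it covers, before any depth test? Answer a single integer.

T0:
  2·area = 20
  edge (13, 5)→(8, 0): d=(-5,-5) top-left  bias=+0
  edge (8, 0)→(12, 0): d=(4,0) top-left  bias=+0
  edge (12, 0)→(13, 5): d=(1,5) right/bottom  bias=-1
    (4,0)@(9, 1): e=[0,4,16] → X  [on edge]
    (5,0)@(11, 1): e=[10,4,6] → X
    (6,0)@(13, 1): e=[20,4,-4] → .
    (4,1)@(9, 3): e=[-10,12,18] → .
    (5,1)@(11, 3): e=[0,12,8] → X  [on edge]
    (6,1)@(13, 3): e=[10,12,-2] → .
    (5,2)@(11, 5): e=[-10,20,10] → .
    (6,2)@(13, 5): e=[0,20,0] → .  [on edge]
    (7,3)@(15, 7): e=[0,28,-8] → .  [on edge]
    (8,4)@(17, 9): e=[0,36,-16] → .  [on edge]
    (9,5)@(19, 11): e=[0,44,-24] → .  [on edge]
  covered (3 px):
    . . . . X X . . . . . .
    . . . . . X . . . . . .
    . . . . . . . . . . . .
    . . . . . . . . . . . .
    . . . . . . . . . . . .
    . . . . . . . . . . . .

Answer: 3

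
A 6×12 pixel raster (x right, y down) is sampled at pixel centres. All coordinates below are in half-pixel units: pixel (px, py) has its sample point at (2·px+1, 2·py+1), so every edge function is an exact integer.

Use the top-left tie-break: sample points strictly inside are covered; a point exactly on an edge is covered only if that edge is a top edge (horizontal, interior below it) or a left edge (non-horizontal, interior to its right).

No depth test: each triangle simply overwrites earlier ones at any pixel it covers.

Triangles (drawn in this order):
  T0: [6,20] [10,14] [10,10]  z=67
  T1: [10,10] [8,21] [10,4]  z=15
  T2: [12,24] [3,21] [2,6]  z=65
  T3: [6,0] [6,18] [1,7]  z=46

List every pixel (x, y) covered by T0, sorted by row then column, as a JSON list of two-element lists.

T0:
  2·area = 16  (B↔C swapped to make it positive)
  edge (6, 20)→(10, 10): d=(4,-10) top-left  bias=+0
  edge (10, 10)→(10, 14): d=(0,4) right/bottom  bias=-1
  edge (10, 14)→(6, 20): d=(-4,6) right/bottom  bias=-1
    (4,6)@(9, 13): e=[2,4,10] → X
    (5,6)@(11, 13): e=[22,-4,-2] → .
    (4,7)@(9, 15): e=[10,4,2] → X
    (5,7)@(11, 15): e=[30,-4,-10] → .
    (4,8)@(9, 17): e=[18,4,-6] → .
  covered (2 px):
    . . . . . .
    . . . . . .
    . . . . . .
    . . . . . .
    . . . . . .
    . . . . . .
    . . . . X .
    . . . . X .
    . . . . . .
    . . . . . .
    . . . . . .
    . . . . . .
T1:
  2·area = 12
  edge (10, 10)→(8, 21): d=(-2,11) right/bottom  bias=-1
  edge (8, 21)→(10, 4): d=(2,-17) top-left  bias=+0
  edge (10, 4)→(10, 10): d=(0,6) right/bottom  bias=-1
    (4,6)@(9, 13): e=[5,1,6] → X
    (5,6)@(11, 13): e=[-17,35,-6] → .
    (4,7)@(9, 15): e=[1,5,6] → X
    (5,7)@(11, 15): e=[-21,39,-6] → .
    (4,8)@(9, 17): e=[-3,9,6] → .
  covered (2 px):
    . . . . . .
    . . . . . .
    . . . . . .
    . . . . . .
    . . . . . .
    . . . . . .
    . . . . X .
    . . . . X .
    . . . . . .
    . . . . . .
    . . . . . .
    . . . . . .
T2:
  2·area = 132
  edge (12, 24)→(3, 21): d=(-9,-3) top-left  bias=+0
  edge (3, 21)→(2, 6): d=(-1,-15) top-left  bias=+0
  edge (2, 6)→(12, 24): d=(10,18) right/bottom  bias=-1
    (1,4)@(3, 9): e=[108,12,12] → X
    (2,4)@(5, 9): e=[114,42,-24] → .
    (1,5)@(3, 11): e=[90,10,32] → X
    (2,5)@(5, 11): e=[96,40,-4] → .
    (1,6)@(3, 13): e=[72,8,52] → X
    (2,6)@(5, 13): e=[78,38,16] → X
    (3,6)@(7, 13): e=[84,68,-20] → .
    (1,7)@(3, 15): e=[54,6,72] → X
    (3,7)@(7, 15): e=[66,66,0] → .  [on edge]
    (1,8)@(3, 17): e=[36,4,92] → X
    (3,8)@(7, 17): e=[48,64,20] → X
    (4,8)@(9, 17): e=[54,94,-16] → .
    (1,10)@(3, 21): e=[0,0,132] → X  [on edge]
    (4,11)@(9, 23): e=[0,88,44] → X  [on edge]
  covered (19 px):
    . . . . . .
    . . . . . .
    . . . . . .
    . . . . . .
    . X . . . .
    . X . . . .
    . X X . . .
    . X X . . .
    . X X X . .
    . X X X X .
    . X X X X .
    . . . . X X
T3:
  2·area = 90
  edge (6, 0)→(6, 18): d=(0,18) right/bottom  bias=-1
  edge (6, 18)→(1, 7): d=(-5,-11) top-left  bias=+0
  edge (1, 7)→(6, 0): d=(5,-7) top-left  bias=+0
    (2,1)@(5, 3): e=[18,64,8] → X
    (3,1)@(7, 3): e=[-18,86,22] → .
    (1,2)@(3, 5): e=[54,32,4] → X
    (3,2)@(7, 5): e=[-18,76,32] → .
    (0,3)@(1, 7): e=[90,0,0] → X  [on edge]
    (3,3)@(7, 7): e=[-18,66,42] → .
    (0,4)@(1, 9): e=[90,-10,10] → .
    (1,4)@(3, 9): e=[54,12,24] → X
    (3,4)@(7, 9): e=[-18,56,52] → .
    (1,5)@(3, 11): e=[54,2,34] → X
    (3,5)@(7, 11): e=[-18,46,62] → .
    (1,6)@(3, 13): e=[54,-8,44] → .
  covered (12 px):
    . . . . . .
    . . X . . .
    . X X . . .
    X X X . . .
    . X X . . .
    . X X . . .
    . . X . . .
    . . X . . .
    . . . . . .
    . . . . . .
    . . . . . .
    . . . . . .

Result: [[4,6],[4,7]]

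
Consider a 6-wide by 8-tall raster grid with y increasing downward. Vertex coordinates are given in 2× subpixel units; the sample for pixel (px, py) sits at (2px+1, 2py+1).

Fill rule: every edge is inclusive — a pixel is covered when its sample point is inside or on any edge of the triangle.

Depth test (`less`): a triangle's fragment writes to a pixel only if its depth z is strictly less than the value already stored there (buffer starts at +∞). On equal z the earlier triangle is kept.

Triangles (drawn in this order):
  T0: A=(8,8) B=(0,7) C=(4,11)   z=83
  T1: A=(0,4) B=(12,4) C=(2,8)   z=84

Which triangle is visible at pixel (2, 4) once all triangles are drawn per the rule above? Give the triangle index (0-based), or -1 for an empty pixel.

T0:
  2·area = 28  (B↔C swapped to make it positive)
  edge (8, 8)→(4, 11): d=(-4,3) inclusive
  edge (4, 11)→(0, 7): d=(-4,-4) inclusive
  edge (0, 7)→(8, 8): d=(8,1) inclusive
    (1,4)@(3, 9): e=[11,4,13] → #
    (2,4)@(5, 9): e=[5,12,11] → #
    (3,4)@(7, 9): e=[-1,20,9] → ·
    (1,5)@(3, 11): e=[3,-4,29] → ·
    (2,5)@(5, 11): e=[-3,4,27] → ·
  covered (2 px):
    · · · · · ·
    · · · · · ·
    · · · · · ·
    · · · · · ·
    · # # · · ·
    · · · · · ·
    · · · · · ·
    · · · · · ·
T1:
  2·area = 48
  edge (0, 4)→(12, 4): d=(12,0) inclusive
  edge (12, 4)→(2, 8): d=(-10,4) inclusive
  edge (2, 8)→(0, 4): d=(-2,-4) inclusive
    (0,2)@(1, 5): e=[12,34,2] → #
    (1,2)@(3, 5): e=[12,26,10] → #
    (2,2)@(5, 5): e=[12,18,18] → #
    (3,2)@(7, 5): e=[12,10,26] → #
    (4,2)@(9, 5): e=[12,2,34] → #
    (5,2)@(11, 5): e=[12,-6,42] → ·
    (0,3)@(1, 7): e=[36,14,-2] → ·
    (1,3)@(3, 7): e=[36,6,6] → #
    (2,3)@(5, 7): e=[36,-2,14] → ·
    (3,3)@(7, 7): e=[36,-10,22] → ·
    (4,3)@(9, 7): e=[36,-18,30] → ·
    (1,4)@(3, 9): e=[60,-14,2] → ·
  covered (6 px):
    · · · · · ·
    · · · · · ·
    # # # # # ·
    · # · · · ·
    · · · · · ·
    · · · · · ·
    · · · · · ·
    · · · · · ·

Z-buffer (winner per pixel, '.' = empty):
  . . . . . .
  . . . . . .
  1 1 1 1 1 .
  . 1 . . . .
  . 0 0 . . .
  . . . . . .
  . . . . . .
  . . . . . .

Answer: 0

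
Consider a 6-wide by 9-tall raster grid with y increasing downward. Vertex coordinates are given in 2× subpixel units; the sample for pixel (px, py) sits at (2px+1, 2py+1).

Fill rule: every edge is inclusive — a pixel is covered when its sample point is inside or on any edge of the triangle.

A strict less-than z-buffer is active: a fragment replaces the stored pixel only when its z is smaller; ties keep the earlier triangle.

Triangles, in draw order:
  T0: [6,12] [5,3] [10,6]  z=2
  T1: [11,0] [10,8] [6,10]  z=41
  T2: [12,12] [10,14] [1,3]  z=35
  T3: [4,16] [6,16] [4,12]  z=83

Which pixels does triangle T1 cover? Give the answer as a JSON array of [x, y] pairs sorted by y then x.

T0:
  2·area = 42
  edge (6, 12)→(5, 3): d=(-1,-9) inclusive
  edge (5, 3)→(10, 6): d=(5,3) inclusive
  edge (10, 6)→(6, 12): d=(-4,6) inclusive
    (2,1)@(5, 3): e=[0,0,42] → X  [on edge]
    (3,1)@(7, 3): e=[18,-6,30] → .
    (2,2)@(5, 5): e=[-2,10,34] → .
    (3,2)@(7, 5): e=[16,4,22] → X
    (4,2)@(9, 5): e=[34,-2,10] → .
    (3,3)@(7, 7): e=[14,14,14] → X
    (4,3)@(9, 7): e=[32,8,2] → X
    (5,3)@(11, 7): e=[50,2,-10] → .
    (3,4)@(7, 9): e=[12,24,6] → X
    (4,4)@(9, 9): e=[30,18,-6] → .
    (3,5)@(7, 11): e=[10,34,-2] → .
  covered (5 px):
    . . . . . .
    . . X . . .
    . . . X . .
    . . . X X .
    . . . X . .
    . . . . . .
    . . . . . .
    . . . . . .
    . . . . . .
T1:
  2·area = 30
  edge (11, 0)→(10, 8): d=(-1,8) inclusive
  edge (10, 8)→(6, 10): d=(-4,2) inclusive
  edge (6, 10)→(11, 0): d=(5,-10) inclusive
    (4,2)@(9, 5): e=[11,14,5] → X
    (5,2)@(11, 5): e=[-5,10,25] → .
    (4,3)@(9, 7): e=[9,6,15] → X
    (5,3)@(11, 7): e=[-7,2,35] → .
    (3,4)@(7, 9): e=[23,2,5] → X
    (4,4)@(9, 9): e=[7,-2,25] → .
    (3,5)@(7, 11): e=[21,-6,15] → .
  covered (3 px):
    . . . . . .
    . . . . . .
    . . . . X .
    . . . . X .
    . . . X . .
    . . . . . .
    . . . . . .
    . . . . . .
    . . . . . .
T2:
  2·area = 40
  edge (12, 12)→(10, 14): d=(-2,2) inclusive
  edge (10, 14)→(1, 3): d=(-9,-11) inclusive
  edge (1, 3)→(12, 12): d=(11,9) inclusive
    (0,1)@(1, 3): e=[40,0,0] → X  [on edge]
    (1,1)@(3, 3): e=[36,22,-18] → .
    (0,2)@(1, 5): e=[36,-18,22] → .
    (1,2)@(3, 5): e=[32,4,4] → X
    (2,2)@(5, 5): e=[28,26,-14] → .
    (1,3)@(3, 7): e=[28,-14,26] → .
    (2,3)@(5, 7): e=[24,8,8] → X
    (3,3)@(7, 7): e=[20,30,-10] → .
    (2,4)@(5, 9): e=[20,-10,30] → .
    (3,4)@(7, 9): e=[16,12,12] → X
    (4,4)@(9, 9): e=[12,34,-6] → .
    (3,5)@(7, 11): e=[12,-6,34] → .
    (5,6)@(11, 13): e=[0,20,20] → X  [on edge]
    (4,7)@(9, 15): e=[0,-20,60] → .  [on edge]
    (3,8)@(7, 17): e=[0,-60,100] → .  [on edge]
  covered (6 px):
    . . . . . .
    X . . . . .
    . X . . . .
    . . X . . .
    . . . X . .
    . . . . X .
    . . . . . X
    . . . . . .
    . . . . . .
T3:
  2·area = 8  (B↔C swapped to make it positive)
  edge (4, 16)→(4, 12): d=(0,-4) inclusive
  edge (4, 12)→(6, 16): d=(2,4) inclusive
  edge (6, 16)→(4, 16): d=(-2,0) inclusive
    (2,7)@(5, 15): e=[4,2,2] → X
    (3,7)@(7, 15): e=[12,-6,2] → .
    (2,8)@(5, 17): e=[4,6,-2] → .
  covered (1 px):
    . . . . . .
    . . . . . .
    . . . . . .
    . . . . . .
    . . . . . .
    . . . . . .
    . . . . . .
    . . X . . .
    . . . . . .

Final: [[4,2],[4,3],[3,4]]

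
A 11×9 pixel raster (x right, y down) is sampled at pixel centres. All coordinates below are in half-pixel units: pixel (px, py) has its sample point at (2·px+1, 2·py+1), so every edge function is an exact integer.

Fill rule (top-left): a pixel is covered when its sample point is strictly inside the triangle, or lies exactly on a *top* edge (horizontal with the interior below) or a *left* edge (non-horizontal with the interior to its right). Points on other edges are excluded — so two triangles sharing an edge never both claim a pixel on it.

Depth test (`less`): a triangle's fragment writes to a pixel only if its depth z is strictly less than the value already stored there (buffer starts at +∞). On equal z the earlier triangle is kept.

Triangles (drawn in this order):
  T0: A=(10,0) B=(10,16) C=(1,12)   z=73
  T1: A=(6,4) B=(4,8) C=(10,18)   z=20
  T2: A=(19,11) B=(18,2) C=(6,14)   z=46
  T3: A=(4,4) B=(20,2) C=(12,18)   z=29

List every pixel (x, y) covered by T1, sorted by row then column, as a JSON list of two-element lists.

T0:
  2·area = 144
  edge (10, 0)→(10, 16): d=(0,16) right/bottom  bias=-1
  edge (10, 16)→(1, 12): d=(-9,-4) top-left  bias=+0
  edge (1, 12)→(10, 0): d=(9,-12) top-left  bias=+0
    (4,1)@(9, 3): e=[16,113,15] → █
    (5,1)@(11, 3): e=[-16,121,39] → ·
    (3,2)@(7, 5): e=[48,87,9] → █
    (5,2)@(11, 5): e=[-16,103,57] → ·
    (2,3)@(5, 7): e=[80,61,3] → █
    (5,3)@(11, 7): e=[-16,85,75] → ·
    (2,4)@(5, 9): e=[80,43,21] → █
    (5,4)@(11, 9): e=[-16,67,93] → ·
    (1,5)@(3, 11): e=[112,17,15] → █
    (5,5)@(11, 11): e=[-16,49,111] → ·
    (1,6)@(3, 13): e=[112,-1,33] → ·
    (2,6)@(5, 13): e=[80,7,57] → █
  covered (17 px):
    · · · · · · · · · · ·
    · · · · █ · · · · · ·
    · · · █ █ · · · · · ·
    · · █ █ █ · · · · · ·
    · · █ █ █ · · · · · ·
    · █ █ █ █ · · · · · ·
    · · █ █ █ · · · · · ·
    · · · · █ · · · · · ·
    · · · · · · · · · · ·
T1:
  2·area = 44  (B↔C swapped to make it positive)
  edge (6, 4)→(10, 18): d=(4,14) right/bottom  bias=-1
  edge (10, 18)→(4, 8): d=(-6,-10) top-left  bias=+0
  edge (4, 8)→(6, 4): d=(2,-4) top-left  bias=+0
    (0,1)@(1, 3): e=[66,0,-22] → ·  [on edge]
    (2,3)@(5, 7): e=[26,16,2] → █
    (3,3)@(7, 7): e=[-2,36,10] → ·
    (2,4)@(5, 9): e=[34,4,6] → █
    (3,4)@(7, 9): e=[6,24,14] → █
    (4,4)@(9, 9): e=[-22,44,22] → ·
    (2,5)@(5, 11): e=[42,-8,10] → ·
    (3,5)@(7, 11): e=[14,12,18] → █
    (4,5)@(9, 11): e=[-14,32,26] → ·
    (3,6)@(7, 13): e=[22,0,22] → █  [on edge]
    (4,6)@(9, 13): e=[-6,20,30] → ·
    (3,7)@(7, 15): e=[30,-12,26] → ·
  covered (6 px):
    · · · · · · · · · · ·
    · · · · · · · · · · ·
    · · · · · · · · · · ·
    · · █ · · · · · · · ·
    · · █ █ · · · · · · ·
    · · · █ · · · · · · ·
    · · · █ · · · · · · ·
    · · · · █ · · · · · ·
    · · · · · · · · · · ·
T2:
  2·area = 120  (B↔C swapped to make it positive)
  edge (19, 11)→(6, 14): d=(-13,3) right/bottom  bias=-1
  edge (6, 14)→(18, 2): d=(12,-12) top-left  bias=+0
  edge (18, 2)→(19, 11): d=(1,9) right/bottom  bias=-1
    (9,0)@(19, 1): e=[130,0,-10] → ·  [on edge]
    (8,1)@(17, 3): e=[110,0,10] → █  [on edge]
    (9,1)@(19, 3): e=[104,24,-8] → ·
    (7,2)@(15, 5): e=[90,0,30] → █  [on edge]
    (9,2)@(19, 5): e=[78,48,-6] → ·
    (6,3)@(13, 7): e=[70,0,50] → █  [on edge]
    (9,3)@(19, 7): e=[52,72,-4] → ·
    (5,4)@(11, 9): e=[50,0,70] → █  [on edge]
    (9,4)@(19, 9): e=[26,96,-2] → ·
    (4,5)@(9, 11): e=[30,0,90] → █  [on edge]
    (9,5)@(19, 11): e=[0,120,0] → ·  [on edge]
    (3,6)@(7, 13): e=[10,0,110] → █  [on edge]
    (2,7)@(5, 15): e=[-10,0,130] → ·  [on edge]
    (1,8)@(3, 17): e=[-30,0,150] → ·  [on edge]
  covered (17 px):
    · · · · · · · · · · ·
    · · · · · · · · █ · ·
    · · · · · · · █ █ · ·
    · · · · · · █ █ █ · ·
    · · · · · █ █ █ █ · ·
    · · · · █ █ █ █ █ · ·
    · · · █ █ · · · · · ·
    · · · · · · · · · · ·
    · · · · · · · · · · ·
T3:
  2·area = 240
  edge (4, 4)→(20, 2): d=(16,-2) top-left  bias=+0
  edge (20, 2)→(12, 18): d=(-8,16) right/bottom  bias=-1
  edge (12, 18)→(4, 4): d=(-8,-14) top-left  bias=+0
    (6,1)@(13, 3): e=[2,104,134] → █
    (7,1)@(15, 3): e=[6,72,162] → █
    (8,1)@(17, 3): e=[10,40,190] → █
    (9,1)@(19, 3): e=[14,8,218] → █
    (10,1)@(21, 3): e=[18,-24,246] → ·
    (2,2)@(5, 5): e=[18,216,6] → █
    (3,2)@(7, 5): e=[22,184,34] → █
    (4,2)@(9, 5): e=[26,152,62] → █
    (5,2)@(11, 5): e=[30,120,90] → █
    (9,2)@(19, 5): e=[46,-8,202] → ·
    (2,3)@(5, 7): e=[50,200,-10] → ·
    (3,3)@(7, 7): e=[54,168,18] → █
  covered (30 px):
    · · · · · · · · · · ·
    · · · · · · █ █ █ █ ·
    · · █ █ █ █ █ █ █ · ·
    · · · █ █ █ █ █ █ · ·
    · · · █ █ █ █ █ · · ·
    · · · · █ █ █ █ · · ·
    · · · · · █ █ · · · ·
    · · · · · █ █ · · · ·
    · · · · · · · · · · ·

Final: [[2,3],[2,4],[3,4],[3,5],[3,6],[4,7]]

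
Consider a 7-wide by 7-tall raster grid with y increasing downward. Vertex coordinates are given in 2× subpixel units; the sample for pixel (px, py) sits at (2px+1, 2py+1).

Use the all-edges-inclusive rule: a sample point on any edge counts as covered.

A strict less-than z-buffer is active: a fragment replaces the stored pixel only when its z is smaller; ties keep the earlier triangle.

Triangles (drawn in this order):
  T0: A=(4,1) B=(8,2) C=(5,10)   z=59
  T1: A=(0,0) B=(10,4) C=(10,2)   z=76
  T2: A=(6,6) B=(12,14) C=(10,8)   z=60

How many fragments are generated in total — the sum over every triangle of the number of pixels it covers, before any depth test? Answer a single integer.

T0:
  2·area = 35
  edge (4, 1)→(8, 2): d=(4,1) inclusive
  edge (8, 2)→(5, 10): d=(-3,8) inclusive
  edge (5, 10)→(4, 1): d=(-1,-9) inclusive
    (2,1)@(5, 3): e=[7,21,7] → █
    (3,1)@(7, 3): e=[5,5,25] → █
    (4,1)@(9, 3): e=[3,-11,43] → ·
    (2,2)@(5, 5): e=[15,15,5] → █
    (3,2)@(7, 5): e=[13,-1,23] → ·
    (2,3)@(5, 7): e=[23,9,3] → █
    (3,3)@(7, 7): e=[21,-7,21] → ·
    (2,4)@(5, 9): e=[31,3,1] → █
    (3,4)@(7, 9): e=[29,-13,19] → ·
    (2,5)@(5, 11): e=[39,-3,-1] → ·
  covered (5 px):
    · · · · · · ·
    · · █ █ · · ·
    · · █ · · · ·
    · · █ · · · ·
    · · █ · · · ·
    · · · · · · ·
    · · · · · · ·
T1:
  2·area = 20  (B↔C swapped to make it positive)
  edge (0, 0)→(10, 2): d=(10,2) inclusive
  edge (10, 2)→(10, 4): d=(0,2) inclusive
  edge (10, 4)→(0, 0): d=(-10,-4) inclusive
    (1,0)@(3, 1): e=[4,14,2] → █
    (2,0)@(5, 1): e=[0,10,10] → █  [on edge]
    (3,0)@(7, 1): e=[-4,6,18] → ·
    (1,1)@(3, 3): e=[24,14,-18] → ·
    (2,1)@(5, 3): e=[20,10,-10] → ·
    (4,1)@(9, 3): e=[12,2,6] → █
    (5,1)@(11, 3): e=[8,-2,14] → ·
    (4,2)@(9, 5): e=[32,2,-14] → ·
  covered (3 px):
    · █ █ · · · ·
    · · · · █ · ·
    · · · · · · ·
    · · · · · · ·
    · · · · · · ·
    · · · · · · ·
    · · · · · · ·
T2:
  2·area = 20  (B↔C swapped to make it positive)
  edge (6, 6)→(10, 8): d=(4,2) inclusive
  edge (10, 8)→(12, 14): d=(2,6) inclusive
  edge (12, 14)→(6, 6): d=(-6,-8) inclusive
    (4,2)@(9, 5): e=[-10,0,30] → ·  [on edge]
    (3,3)@(7, 7): e=[2,16,2] → █
    (4,3)@(9, 7): e=[-2,4,18] → ·
    (3,4)@(7, 9): e=[10,20,-10] → ·
    (4,4)@(9, 9): e=[6,8,6] → █
    (5,4)@(11, 9): e=[2,-4,22] → ·
    (4,5)@(9, 11): e=[14,12,-6] → ·
    (5,5)@(11, 11): e=[10,0,10] → █  [on edge]
    (6,5)@(13, 11): e=[6,-12,26] → ·
    (5,6)@(11, 13): e=[18,4,-2] → ·
  covered (3 px):
    · · · · · · ·
    · · · · · · ·
    · · · · · · ·
    · · · █ · · ·
    · · · · █ · ·
    · · · · · █ ·
    · · · · · · ·

Result: 11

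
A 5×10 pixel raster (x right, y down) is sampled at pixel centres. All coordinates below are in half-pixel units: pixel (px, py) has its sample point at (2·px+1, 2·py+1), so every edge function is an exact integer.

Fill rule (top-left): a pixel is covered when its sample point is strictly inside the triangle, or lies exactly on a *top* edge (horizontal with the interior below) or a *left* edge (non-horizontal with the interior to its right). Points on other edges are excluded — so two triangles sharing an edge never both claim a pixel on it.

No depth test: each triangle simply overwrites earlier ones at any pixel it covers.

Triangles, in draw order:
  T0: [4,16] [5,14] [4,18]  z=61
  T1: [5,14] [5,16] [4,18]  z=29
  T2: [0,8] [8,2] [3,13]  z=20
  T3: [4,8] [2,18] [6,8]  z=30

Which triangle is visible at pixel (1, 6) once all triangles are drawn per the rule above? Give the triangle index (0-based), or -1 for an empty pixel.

T0:
  2·area = 2
  edge (4, 16)→(5, 14): d=(1,-2) top-left  bias=+0
  edge (5, 14)→(4, 18): d=(-1,4) right/bottom  bias=-1
  edge (4, 18)→(4, 16): d=(0,-2) top-left  bias=+0
  covered (0 px):
    · · · · ·
    · · · · ·
    · · · · ·
    · · · · ·
    · · · · ·
    · · · · ·
    · · · · ·
    · · · · ·
    · · · · ·
    · · · · ·
T1:
  2·area = 2
  edge (5, 14)→(5, 16): d=(0,2) right/bottom  bias=-1
  edge (5, 16)→(4, 18): d=(-1,2) right/bottom  bias=-1
  edge (4, 18)→(5, 14): d=(1,-4) top-left  bias=+0
    (2,0)@(5, 1): e=[0,15,-13] → ·  [on edge]
    (2,1)@(5, 3): e=[0,13,-11] → ·  [on edge]
    (2,2)@(5, 5): e=[0,11,-9] → ·  [on edge]
    (2,3)@(5, 7): e=[0,9,-7] → ·  [on edge]
    (2,4)@(5, 9): e=[0,7,-5] → ·  [on edge]
    (2,5)@(5, 11): e=[0,5,-3] → ·  [on edge]
    (2,6)@(5, 13): e=[0,3,-1] → ·  [on edge]
    (2,7)@(5, 15): e=[0,1,1] → ·  [on edge]
    (2,8)@(5, 17): e=[0,-1,3] → ·  [on edge]
    (2,9)@(5, 19): e=[0,-3,5] → ·  [on edge]
  covered (0 px):
    · · · · ·
    · · · · ·
    · · · · ·
    · · · · ·
    · · · · ·
    · · · · ·
    · · · · ·
    · · · · ·
    · · · · ·
    · · · · ·
T2:
  2·area = 58
  edge (0, 8)→(8, 2): d=(8,-6) top-left  bias=+0
  edge (8, 2)→(3, 13): d=(-5,11) right/bottom  bias=-1
  edge (3, 13)→(0, 8): d=(-3,-5) top-left  bias=+0
    (3,1)@(7, 3): e=[2,6,50] → █
    (4,1)@(9, 3): e=[14,-16,60] → ·
    (2,2)@(5, 5): e=[6,18,34] → █
    (3,2)@(7, 5): e=[18,-4,44] → ·
    (1,3)@(3, 7): e=[10,30,18] → █
    (3,3)@(7, 7): e=[34,-14,38] → ·
    (0,4)@(1, 9): e=[14,42,2] → █
    (2,4)@(5, 9): e=[38,-2,22] → ·
    (0,5)@(1, 11): e=[30,32,-4] → ·
    (1,5)@(3, 11): e=[42,10,6] → █
    (2,5)@(5, 11): e=[54,-12,16] → ·
    (1,6)@(3, 13): e=[58,0,0] → ·  [on edge]
  covered (7 px):
    · · · · ·
    · · · █ ·
    · · █ · ·
    · █ █ · ·
    █ █ · · ·
    · █ · · ·
    · · · · ·
    · · · · ·
    · · · · ·
    · · · · ·
T3:
  2·area = 20  (B↔C swapped to make it positive)
  edge (4, 8)→(6, 8): d=(2,0) top-left  bias=+0
  edge (6, 8)→(2, 18): d=(-4,10) right/bottom  bias=-1
  edge (2, 18)→(4, 8): d=(2,-10) top-left  bias=+0
    (2,1)@(5, 3): e=[-10,30,0] → ·  [on edge]
    (2,4)@(5, 9): e=[2,6,12] → █
    (3,4)@(7, 9): e=[2,-14,32] → ·
    (2,5)@(5, 11): e=[6,-2,16] → ·
    (1,6)@(3, 13): e=[10,10,0] → █  [on edge]
    (2,6)@(5, 13): e=[10,-10,20] → ·
    (1,7)@(3, 15): e=[14,2,4] → █
    (2,7)@(5, 15): e=[14,-18,24] → ·
    (1,8)@(3, 17): e=[18,-6,8] → ·
  covered (3 px):
    · · · · ·
    · · · · ·
    · · · · ·
    · · · · ·
    · · █ · ·
    · · · · ·
    · █ · · ·
    · █ · · ·
    · · · · ·
    · · · · ·

Z-buffer (winner per pixel, '.' = empty):
  . . . . .
  . . . 2 .
  . . 2 . .
  . 2 2 . .
  2 2 3 . .
  . 2 . . .
  . 3 . . .
  . 3 . . .
  . . . . .
  . . . . .

Answer: 3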